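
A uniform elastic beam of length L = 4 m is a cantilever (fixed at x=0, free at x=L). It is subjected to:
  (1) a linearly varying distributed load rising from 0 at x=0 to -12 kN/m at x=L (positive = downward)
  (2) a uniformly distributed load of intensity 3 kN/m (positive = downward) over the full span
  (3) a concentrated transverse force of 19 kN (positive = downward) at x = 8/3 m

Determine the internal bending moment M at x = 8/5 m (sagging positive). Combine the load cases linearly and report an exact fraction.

M(8/5) = -472/375 kN·m

Load 1 — triangular load w₀=-12 kN/m (0→w₀ over full span):
  M_1 = w₀Lx/2 - w₀L²/3 - w₀x³/(6L) = (-12)·4·(8/5)/2 - (-12)·4²/3 - (-12)·(8/5)³/(6·4) = 3456/125 kN·m
Load 2 — uniform load w=3 kN/m over full span:
  M_2 = -w(L-x)²/2 = -3·(4-(8/5))²/2 = -216/25 kN·m
Load 3 — point force P=19 kN at a=8/3 m (b=L-a=4/3):
  M_3 = -P(a-x)  [x≤a] = -19·((8/3)-(8/5)) = -304/15 kN·m
Superposition: M = Σ M_i = -472/375 kN·m ≈ -1.258667 kN·m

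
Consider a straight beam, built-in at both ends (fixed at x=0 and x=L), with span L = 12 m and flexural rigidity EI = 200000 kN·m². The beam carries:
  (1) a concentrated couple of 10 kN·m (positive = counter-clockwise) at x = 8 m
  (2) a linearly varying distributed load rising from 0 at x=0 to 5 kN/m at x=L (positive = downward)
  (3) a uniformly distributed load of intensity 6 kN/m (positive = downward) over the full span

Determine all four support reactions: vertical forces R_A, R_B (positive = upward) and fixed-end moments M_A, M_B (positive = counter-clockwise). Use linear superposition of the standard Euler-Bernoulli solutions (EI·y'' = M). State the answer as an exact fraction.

R_A = 415/9 kN, M_A = 298/3 kN·m, R_B = 503/9 kN, M_B = -108 kN·m

Load 1 — applied couple M₀=10 kN·m at a=8 m (b=L-a=4):
  R_A = 6M₀ab/L³ = 6·10·8·4/12³ = 10/9 kN
  M_A = M₀b(2a-b)/L² = 10·4·(2·8-4)/12² = 10/3 kN·m
  R_B = -6M₀ab/L³ = -6·10·8·4/12³ = -10/9 kN
  M_B = M₀a(2b-a)/L² = 10·8·(2·4-8)/12² = 0 kN·m
Load 2 — triangular load w₀=5 kN/m (0→w₀ over full span):
  R_A = 3w₀L/20 = 3·5·12/20 = 9 kN
  M_A = w₀L²/30 = 5·12²/30 = 24 kN·m
  R_B = 7w₀L/20 = 7·5·12/20 = 21 kN
  M_B = -w₀L²/20 = -5·12²/20 = -36 kN·m
Load 3 — uniform load w=6 kN/m over full span:
  R_A = wL/2 = 6·12/2 = 36 kN
  M_A = wL²/12 = 6·12²/12 = 72 kN·m
  R_B = wL/2 = 6·12/2 = 36 kN
  M_B = -wL²/12 = -6·12²/12 = -72 kN·m
Superposition: R_A = 415/9 kN, M_A = 298/3 kN·m, R_B = 503/9 kN, M_B = -108 kN·m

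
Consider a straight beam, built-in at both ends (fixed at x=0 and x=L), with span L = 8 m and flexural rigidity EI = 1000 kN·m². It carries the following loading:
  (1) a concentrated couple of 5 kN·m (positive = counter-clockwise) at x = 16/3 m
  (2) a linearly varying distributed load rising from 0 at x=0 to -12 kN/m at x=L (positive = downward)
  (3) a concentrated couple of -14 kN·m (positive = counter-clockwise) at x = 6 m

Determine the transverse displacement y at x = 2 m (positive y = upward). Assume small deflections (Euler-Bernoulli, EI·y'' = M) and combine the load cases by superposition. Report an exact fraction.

y(2) = 13069/360000 m

Load 1 — applied couple M₀=5 kN·m at a=16/3 m (b=L-a=8/3):
  y_1 = (R_Ax³/6 - M_Ax²/2)/EI  [x≤a] with R_A=5/6, M_A=5/3 = ((5/6)·2³/6 - (5/3)·2²/2)/1000 = -1/450 m
Load 2 — triangular load w₀=-12 kN/m (0→w₀ over full span):
  y_2 = -w₀x²(L-x)²(x+2L)/(120LEI) = -(-12)·2²·(8-2)²·(2+2·8)/(120·8·1000) = 81/2500 m
Load 3 — applied couple M₀=-14 kN·m at a=6 m (b=L-a=2):
  y_3 = (R_Ax³/6 - M_Ax²/2)/EI  [x≤a] with R_A=-63/32, M_A=-35/8 = ((-63/32)·2³/6 - (-35/8)·2²/2)/1000 = 49/8000 m
Superposition: y = Σ y_i = 13069/360000 m ≈ 0.036303 m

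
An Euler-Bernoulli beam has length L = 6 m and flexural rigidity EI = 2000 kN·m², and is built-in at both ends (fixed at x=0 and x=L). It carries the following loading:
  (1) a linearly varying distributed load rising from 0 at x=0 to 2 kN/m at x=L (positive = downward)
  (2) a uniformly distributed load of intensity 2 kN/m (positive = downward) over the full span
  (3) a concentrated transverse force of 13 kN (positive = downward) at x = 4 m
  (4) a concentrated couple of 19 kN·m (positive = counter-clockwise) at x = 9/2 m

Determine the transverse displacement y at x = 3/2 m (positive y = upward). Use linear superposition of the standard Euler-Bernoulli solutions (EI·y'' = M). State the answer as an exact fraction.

Load 1 — triangular load w₀=2 kN/m (0→w₀ over full span):
  y_1 = -w₀x²(L-x)²(x+2L)/(120LEI) = -2·(3/2)²·(6-(3/2))²·((3/2)+2·6)/(120·6·2000) = -2187/2560000 m
Load 2 — uniform load w=2 kN/m over full span:
  y_2 = -wx²(L-x)²/(24EI) = -2·(3/2)²·(6-(3/2))²/(24·2000) = -243/128000 m
Load 3 — point force P=13 kN at a=4 m (b=L-a=2):
  y_3 = -Pb²x²(3aL-(3a+b)x)/(6L³EI)  [x≤a] = -13·2²·(3/2)²·(3·4·6-(3·4+2)·(3/2))/(6·6³·2000) = -221/96000 m
Load 4 — applied couple M₀=19 kN·m at a=9/2 m (b=L-a=3/2):
  y_4 = (R_Ax³/6 - M_Ax²/2)/EI  [x≤a] with R_A=57/16, M_A=95/16 = ((57/16)·(3/2)³/6 - (95/16)·(3/2)²/2)/2000 = -1197/512000 m
Superposition: y = Σ y_i = -7097/960000 m ≈ -0.007393 m

y(3/2) = -7097/960000 m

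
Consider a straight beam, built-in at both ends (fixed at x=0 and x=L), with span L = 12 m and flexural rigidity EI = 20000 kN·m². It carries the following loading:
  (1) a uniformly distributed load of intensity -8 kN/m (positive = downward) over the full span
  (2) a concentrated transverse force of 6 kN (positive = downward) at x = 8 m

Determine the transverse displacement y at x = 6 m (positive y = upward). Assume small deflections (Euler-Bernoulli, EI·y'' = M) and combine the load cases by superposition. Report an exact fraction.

y(6) = 49/2500 m

Load 1 — uniform load w=-8 kN/m over full span:
  y_1 = -wx²(L-x)²/(24EI) = -(-8)·6²·(12-6)²/(24·20000) = 27/1250 m
Load 2 — point force P=6 kN at a=8 m (b=L-a=4):
  y_2 = -Pb²x²(3aL-(3a+b)x)/(6L³EI)  [x≤a] = -6·4²·6²·(3·8·12-(3·8+4)·6)/(6·12³·20000) = -1/500 m
Superposition: y = Σ y_i = 49/2500 m ≈ 0.019600 m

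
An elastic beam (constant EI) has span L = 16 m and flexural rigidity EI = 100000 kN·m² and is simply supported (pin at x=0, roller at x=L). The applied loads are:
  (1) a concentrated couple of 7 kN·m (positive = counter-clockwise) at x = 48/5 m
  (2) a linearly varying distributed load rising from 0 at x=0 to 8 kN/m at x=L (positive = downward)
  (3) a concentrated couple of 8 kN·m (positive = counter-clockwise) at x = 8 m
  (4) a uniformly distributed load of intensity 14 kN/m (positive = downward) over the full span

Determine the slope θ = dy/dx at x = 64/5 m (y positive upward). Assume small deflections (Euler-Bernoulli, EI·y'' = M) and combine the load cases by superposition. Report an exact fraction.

θ(64/5) = 1718819/70312500 rad

Load 1 — applied couple M₀=7 kN·m at a=48/5 m (b=L-a=32/5):
  θ_1 = (M₀x²/(2L)-M₀(x-a)+C₁)/EI  [x>a] with C₁=M₀(3b²-L²)/(6L)=-728/75 = (7·(64/5)²/(2·16)-7·((64/5)-(48/5))+(-728/75))/100000 = 7/187500 rad
Load 2 — triangular load w₀=8 kN/m (0→w₀ over full span):
  θ_2 = -w₀(7L⁴-30L²x²+15x⁴)/(360LEI) = -8·(7·16⁴-30·16²·(64/5)²+15·(64/5)⁴)/(360·16·100000) = 96896/17578125 rad
Load 3 — applied couple M₀=8 kN·m at a=8 m (b=L-a=8):
  θ_3 = (M₀x²/(2L)-M₀(x-a)+C₁)/EI  [x>a] with C₁=M₀(3b²-L²)/(6L)=-16/3 = (8·(64/5)²/(2·16)-8·((64/5)-8)+(-16/3))/100000 = -13/468750 rad
Load 4 — uniform load w=14 kN/m over full span:
  θ_4 = -w(L³-6Lx²+4x³)/(24EI) = -14·(16³-6·16·(64/5)²+4·(64/5)³)/(24·100000) = 7392/390625 rad
Superposition: θ = Σ θ_i = 1718819/70312500 rad ≈ 0.024445 rad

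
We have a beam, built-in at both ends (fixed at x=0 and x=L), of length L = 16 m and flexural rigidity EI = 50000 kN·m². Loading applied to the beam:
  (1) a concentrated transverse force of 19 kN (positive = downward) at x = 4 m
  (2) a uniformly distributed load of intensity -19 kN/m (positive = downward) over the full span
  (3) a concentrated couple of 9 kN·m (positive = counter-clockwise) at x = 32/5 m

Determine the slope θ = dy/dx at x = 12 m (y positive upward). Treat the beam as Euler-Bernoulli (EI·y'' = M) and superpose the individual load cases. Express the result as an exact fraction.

θ(12) = -57979/5000000 rad

Load 1 — point force P=19 kN at a=4 m (b=L-a=12):
  θ_1 = Pa²(L-x)(2bL-(3b+a)(L-x))/(2L³EI)  [x>a] = 19·4²·(16-12)·(2·12·16-(3·12+4)·(16-12))/(2·16³·50000) = 133/200000 rad
Load 2 — uniform load w=-19 kN/m over full span:
  θ_2 = -wx(L-x)(L-2x)/(12EI) = -(-19)·12·(16-12)·(16-2·12)/(12·50000) = -38/3125 rad
Load 3 — applied couple M₀=9 kN·m at a=32/5 m (b=L-a=48/5):
  θ_3 = (R_Ax²/2 - M_Ax - M₀(x-a))/EI  [x>a] with R_A=81/100, M_A=27/25 = ((81/100)·12²/2 - (27/25)·12 - 9·(12-(32/5)))/50000 = -63/625000 rad
Superposition: θ = Σ θ_i = -57979/5000000 rad ≈ -0.011596 rad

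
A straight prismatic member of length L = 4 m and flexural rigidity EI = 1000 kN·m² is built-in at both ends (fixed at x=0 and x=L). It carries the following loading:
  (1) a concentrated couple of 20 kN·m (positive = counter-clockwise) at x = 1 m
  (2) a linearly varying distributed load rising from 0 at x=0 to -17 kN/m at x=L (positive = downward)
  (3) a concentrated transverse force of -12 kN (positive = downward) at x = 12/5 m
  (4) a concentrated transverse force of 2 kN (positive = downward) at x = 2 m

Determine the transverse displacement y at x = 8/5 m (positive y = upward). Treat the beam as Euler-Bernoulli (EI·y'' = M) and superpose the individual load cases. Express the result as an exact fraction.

y(8/5) = 58457/4687500 m

Load 1 — applied couple M₀=20 kN·m at a=1 m (b=L-a=3):
  y_1 = (R_Ax³/6 - M_Ax²/2 - M₀(x-a)²/2)/EI  [x>a] with R_A=45/8, M_A=-15/4 = ((45/8)·(8/5)³/6 - (-15/4)·(8/5)²/2 - 20·((8/5)-1)²/2)/1000 = 63/12500 m
Load 2 — triangular load w₀=-17 kN/m (0→w₀ over full span):
  y_2 = -w₀x²(L-x)²(x+2L)/(120LEI) = -(-17)·(8/5)²·(4-(8/5))²·((8/5)+2·4)/(120·4·1000) = 9792/1953125 m
Load 3 — point force P=-12 kN at a=12/5 m (b=L-a=8/5):
  y_3 = -Pb²x²(3aL-(3a+b)x)/(6L³EI)  [x≤a] = -(-12)·(8/5)²·(8/5)²·(3·(12/5)·4-(3·(12/5)+(8/5))·(8/5))/(6·4³·1000) = 5888/1953125 m
Load 4 — point force P=2 kN at a=2 m (b=L-a=2):
  y_4 = -Pb²x²(3aL-(3a+b)x)/(6L³EI)  [x≤a] = -2·2²·(8/5)²·(3·2·4-(3·2+2)·(8/5))/(6·4³·1000) = -28/46875 m
Superposition: y = Σ y_i = 58457/4687500 m ≈ 0.012471 m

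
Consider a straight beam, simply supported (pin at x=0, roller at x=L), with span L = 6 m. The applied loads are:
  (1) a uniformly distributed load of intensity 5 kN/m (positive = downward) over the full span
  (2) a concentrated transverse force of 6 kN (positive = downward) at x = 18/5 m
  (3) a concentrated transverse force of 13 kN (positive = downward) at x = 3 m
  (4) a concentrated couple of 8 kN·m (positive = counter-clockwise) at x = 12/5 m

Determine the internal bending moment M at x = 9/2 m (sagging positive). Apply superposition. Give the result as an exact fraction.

Load 1 — uniform load w=5 kN/m over full span:
  M_1 = wx(L-x)/2 = 5·(9/2)·(6-(9/2))/2 = 135/8 kN·m
Load 2 — point force P=6 kN at a=18/5 m (b=L-a=12/5):
  M_2 = Pa(L-x)/L  [x>a] = 6·(18/5)·(6-(9/2))/6 = 27/5 kN·m
Load 3 — point force P=13 kN at a=3 m (b=L-a=3):
  M_3 = Pa(L-x)/L  [x>a] = 13·3·(6-(9/2))/6 = 39/4 kN·m
Load 4 — applied couple M₀=8 kN·m at a=12/5 m (b=L-a=18/5):
  M_4 = M₀x/L - M₀  [x>a] = 8·(9/2)/6 - 8 = -2 kN·m
Superposition: M = Σ M_i = 1201/40 kN·m ≈ 30.025000 kN·m

M(9/2) = 1201/40 kN·m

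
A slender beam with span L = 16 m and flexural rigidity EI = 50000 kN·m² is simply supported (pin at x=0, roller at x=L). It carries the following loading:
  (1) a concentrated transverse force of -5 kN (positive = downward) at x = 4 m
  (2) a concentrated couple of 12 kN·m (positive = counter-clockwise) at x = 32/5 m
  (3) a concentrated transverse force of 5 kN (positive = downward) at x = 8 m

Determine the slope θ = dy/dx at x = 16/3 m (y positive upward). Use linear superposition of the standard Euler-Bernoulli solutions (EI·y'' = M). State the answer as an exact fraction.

θ(16/3) = -379/1875000 rad

Load 1 — point force P=-5 kN at a=4 m (b=L-a=12):
  θ_1 = -Pa(2L²-6Lx+3x²+a²)/(6LEI)  [x>a] = -(-5)·4·(2·16²-6·16·(16/3)+3·(16/3)²+4²)/(6·16·50000) = 19/45000 rad
Load 2 — applied couple M₀=12 kN·m at a=32/5 m (b=L-a=48/5):
  θ_2 = (M₀x²/(2L)+C₁)/EI  [x≤a] with C₁=M₀(3b²-L²)/(6L)=64/25 = (12·(16/3)²/(2·16)+(64/25))/50000 = 62/234375 rad
Load 3 — point force P=5 kN at a=8 m (b=L-a=8):
  θ_3 = -Pb(L²-b²-3x²)/(6LEI)  [x≤a] = -5·8·(16²-8²-3·(16/3)²)/(6·16·50000) = -1/1125 rad
Superposition: θ = Σ θ_i = -379/1875000 rad ≈ -0.000202 rad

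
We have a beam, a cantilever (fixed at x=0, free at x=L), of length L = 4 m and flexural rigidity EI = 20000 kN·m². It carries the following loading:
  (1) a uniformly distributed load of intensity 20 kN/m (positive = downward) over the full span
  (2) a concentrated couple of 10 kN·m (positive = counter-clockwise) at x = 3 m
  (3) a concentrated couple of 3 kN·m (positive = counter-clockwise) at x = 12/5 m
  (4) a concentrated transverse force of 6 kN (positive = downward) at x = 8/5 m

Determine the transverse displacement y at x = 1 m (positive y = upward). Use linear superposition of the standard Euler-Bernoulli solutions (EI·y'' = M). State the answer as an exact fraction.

y(1) = -81/25000 m

Load 1 — uniform load w=20 kN/m over full span:
  y_1 = -wx²(x²-4Lx+6L²)/(24EI) = -20·1²·(1²-4·4·1+6·4²)/(24·20000) = -27/8000 m
Load 2 — applied couple M₀=10 kN·m at a=3 m (b=L-a=1):
  y_2 = M₀x²/(2EI)  [x≤a] = 10·1²/(2·20000) = 1/4000 m
Load 3 — applied couple M₀=3 kN·m at a=12/5 m (b=L-a=8/5):
  y_3 = M₀x²/(2EI)  [x≤a] = 3·1²/(2·20000) = 3/40000 m
Load 4 — point force P=6 kN at a=8/5 m (b=L-a=12/5):
  y_4 = -Px²(3a-x)/(6EI)  [x≤a] = -6·1²·(3·(8/5)-1)/(6·20000) = -19/100000 m
Superposition: y = Σ y_i = -81/25000 m ≈ -0.003240 m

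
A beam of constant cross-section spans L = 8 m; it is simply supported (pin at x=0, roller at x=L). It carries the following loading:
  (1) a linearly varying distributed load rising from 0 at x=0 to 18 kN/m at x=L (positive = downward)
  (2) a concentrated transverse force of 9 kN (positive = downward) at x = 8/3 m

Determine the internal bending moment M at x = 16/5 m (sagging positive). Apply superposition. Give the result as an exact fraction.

M(16/5) = 9864/125 kN·m

Load 1 — triangular load w₀=18 kN/m (0→w₀ over full span):
  M_1 = w₀Lx/6 - w₀x³/(6L) = 18·8·(16/5)/6 - 18·(16/5)³/(6·8) = 8064/125 kN·m
Load 2 — point force P=9 kN at a=8/3 m (b=L-a=16/3):
  M_2 = Pa(L-x)/L  [x>a] = 9·(8/3)·(8-(16/5))/8 = 72/5 kN·m
Superposition: M = Σ M_i = 9864/125 kN·m ≈ 78.912000 kN·m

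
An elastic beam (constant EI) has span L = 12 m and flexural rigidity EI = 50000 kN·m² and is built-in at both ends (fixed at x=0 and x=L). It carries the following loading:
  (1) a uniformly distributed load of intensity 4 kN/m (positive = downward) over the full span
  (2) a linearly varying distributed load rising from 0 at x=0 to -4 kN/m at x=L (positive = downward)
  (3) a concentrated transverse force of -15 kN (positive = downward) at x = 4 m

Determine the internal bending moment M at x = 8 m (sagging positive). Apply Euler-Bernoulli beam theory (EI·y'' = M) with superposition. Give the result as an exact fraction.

M(8) = 172/45 kN·m

Load 1 — uniform load w=4 kN/m over full span:
  M_1 = wLx/2 - wL²/12 - wx²/2 = 4·12·8/2 - 4·12²/12 - 4·8²/2 = 16 kN·m
Load 2 — triangular load w₀=-4 kN/m (0→w₀ over full span):
  M_2 = 3w₀Lx/20 - w₀L²/30 - w₀x³/(6L) = 3·(-4)·12·8/20 - (-4)·12²/30 - (-4)·8³/(6·12) = -448/45 kN·m
Load 3 — point force P=-15 kN at a=4 m (b=L-a=8):
  M_3 = Pa²(a+3b)(L-x)/L³ - Pa²b/L²  [x>a] = (-15)·4²·(4+3·8)·(12-8)/12³ - (-15)·4²·8/12² = -20/9 kN·m
Superposition: M = Σ M_i = 172/45 kN·m ≈ 3.822222 kN·m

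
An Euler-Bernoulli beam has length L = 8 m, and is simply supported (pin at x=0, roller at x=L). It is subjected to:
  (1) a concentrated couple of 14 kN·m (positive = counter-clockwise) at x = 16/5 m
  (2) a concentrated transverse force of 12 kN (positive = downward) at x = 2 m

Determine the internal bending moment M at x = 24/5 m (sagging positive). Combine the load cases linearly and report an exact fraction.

M(24/5) = 4 kN·m

Load 1 — applied couple M₀=14 kN·m at a=16/5 m (b=L-a=24/5):
  M_1 = M₀x/L - M₀  [x>a] = 14·(24/5)/8 - 14 = -28/5 kN·m
Load 2 — point force P=12 kN at a=2 m (b=L-a=6):
  M_2 = Pa(L-x)/L  [x>a] = 12·2·(8-(24/5))/8 = 48/5 kN·m
Superposition: M = Σ M_i = 4 kN·m ≈ 4.000000 kN·m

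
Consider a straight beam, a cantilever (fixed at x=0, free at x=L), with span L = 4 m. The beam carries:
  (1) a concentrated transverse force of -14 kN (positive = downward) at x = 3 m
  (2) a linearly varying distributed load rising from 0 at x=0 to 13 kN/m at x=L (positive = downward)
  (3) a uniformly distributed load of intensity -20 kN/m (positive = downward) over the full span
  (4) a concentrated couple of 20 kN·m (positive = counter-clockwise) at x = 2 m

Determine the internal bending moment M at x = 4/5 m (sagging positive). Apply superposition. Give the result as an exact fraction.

Load 1 — point force P=-14 kN at a=3 m (b=L-a=1):
  M_1 = -P(a-x)  [x≤a] = -(-14)·(3-(4/5)) = 154/5 kN·m
Load 2 — triangular load w₀=13 kN/m (0→w₀ over full span):
  M_2 = w₀Lx/2 - w₀L²/3 - w₀x³/(6L) = 13·4·(4/5)/2 - 13·4²/3 - 13·(4/5)³/(6·4) = -18304/375 kN·m
Load 3 — uniform load w=-20 kN/m over full span:
  M_3 = -w(L-x)²/2 = -(-20)·(4-(4/5))²/2 = 512/5 kN·m
Load 4 — applied couple M₀=20 kN·m at a=2 m (b=L-a=2):
  M_4 = M₀  [x≤a] = 20 = 20 kN·m
Superposition: M = Σ M_i = 39146/375 kN·m ≈ 104.389333 kN·m

M(4/5) = 39146/375 kN·m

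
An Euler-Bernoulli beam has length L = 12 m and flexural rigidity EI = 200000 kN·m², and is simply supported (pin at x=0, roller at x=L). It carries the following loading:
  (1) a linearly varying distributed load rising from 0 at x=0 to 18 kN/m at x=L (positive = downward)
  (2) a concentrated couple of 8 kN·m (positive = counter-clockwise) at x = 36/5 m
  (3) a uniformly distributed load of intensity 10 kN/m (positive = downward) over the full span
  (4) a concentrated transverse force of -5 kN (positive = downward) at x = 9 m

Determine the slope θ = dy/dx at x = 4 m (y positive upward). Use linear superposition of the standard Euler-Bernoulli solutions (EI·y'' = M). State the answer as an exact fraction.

θ(4) = -398597/120000000 rad

Load 1 — triangular load w₀=18 kN/m (0→w₀ over full span):
  θ_1 = -w₀(7L⁴-30L²x²+15x⁴)/(360LEI) = -18·(7·12⁴-30·12²·4²+15·4⁴)/(360·12·200000) = -26/15625 rad
Load 2 — applied couple M₀=8 kN·m at a=36/5 m (b=L-a=24/5):
  θ_2 = (M₀x²/(2L)+C₁)/EI  [x≤a] with C₁=M₀(3b²-L²)/(6L)=-208/25 = (8·4²/(2·12)+(-208/25))/200000 = -7/468750 rad
Load 3 — uniform load w=10 kN/m over full span:
  θ_3 = -w(L³-6Lx²+4x³)/(24EI) = -10·(12³-6·12·4²+4·4³)/(24·200000) = -13/7500 rad
Load 4 — point force P=-5 kN at a=9 m (b=L-a=3):
  θ_4 = -Pb(L²-b²-3x²)/(6LEI)  [x≤a] = -(-5)·3·(12²-3²-3·4²)/(6·12·200000) = 29/320000 rad
Superposition: θ = Σ θ_i = -398597/120000000 rad ≈ -0.003322 rad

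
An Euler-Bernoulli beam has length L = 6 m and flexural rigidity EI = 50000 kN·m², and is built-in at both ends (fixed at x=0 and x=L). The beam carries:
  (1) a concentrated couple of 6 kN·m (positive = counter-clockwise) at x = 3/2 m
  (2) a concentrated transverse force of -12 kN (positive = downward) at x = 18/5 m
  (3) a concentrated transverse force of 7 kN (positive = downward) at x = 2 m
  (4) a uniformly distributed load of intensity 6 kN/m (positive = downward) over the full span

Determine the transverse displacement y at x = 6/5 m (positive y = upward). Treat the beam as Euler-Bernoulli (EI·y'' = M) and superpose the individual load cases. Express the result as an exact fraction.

y(6/5) = -1197551/9375000000 m

Load 1 — applied couple M₀=6 kN·m at a=3/2 m (b=L-a=9/2):
  y_1 = (R_Ax³/6 - M_Ax²/2)/EI  [x≤a] with R_A=9/8, M_A=-9/8 = ((9/8)·(6/5)³/6 - (-9/8)·(6/5)²/2)/50000 = 567/25000000 m
Load 2 — point force P=-12 kN at a=18/5 m (b=L-a=12/5):
  y_2 = -Pb²x²(3aL-(3a+b)x)/(6L³EI)  [x≤a] = -(-12)·(12/5)²·(6/5)²·(3·(18/5)·6-(3·(18/5)+(12/5))·(6/5))/(6·6³·50000) = 3672/48828125 m
Load 3 — point force P=7 kN at a=2 m (b=L-a=4):
  y_3 = -Pb²x²(3aL-(3a+b)x)/(6L³EI)  [x≤a] = -7·4²·(6/5)²·(3·2·6-(3·2+4)·(6/5))/(6·6³·50000) = -14/234375 m
Load 4 — uniform load w=6 kN/m over full span:
  y_4 = -wx²(L-x)²/(24EI) = -6·(6/5)²·(6-(6/5))²/(24·50000) = -324/1953125 m
Superposition: y = Σ y_i = -1197551/9375000000 m ≈ -0.000128 m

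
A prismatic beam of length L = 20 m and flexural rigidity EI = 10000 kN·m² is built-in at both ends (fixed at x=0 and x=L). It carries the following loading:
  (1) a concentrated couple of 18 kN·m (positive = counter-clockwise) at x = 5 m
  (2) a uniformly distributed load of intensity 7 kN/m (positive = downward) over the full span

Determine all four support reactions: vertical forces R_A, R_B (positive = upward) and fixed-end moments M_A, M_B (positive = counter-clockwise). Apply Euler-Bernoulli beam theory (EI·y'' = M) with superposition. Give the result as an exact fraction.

R_A = 5681/80 kN, M_A = 5519/24 kN·m, R_B = 5519/80 kN, M_B = -5465/24 kN·m

Load 1 — applied couple M₀=18 kN·m at a=5 m (b=L-a=15):
  R_A = 6M₀ab/L³ = 6·18·5·15/20³ = 81/80 kN
  M_A = M₀b(2a-b)/L² = 18·15·(2·5-15)/20² = -27/8 kN·m
  R_B = -6M₀ab/L³ = -6·18·5·15/20³ = -81/80 kN
  M_B = M₀a(2b-a)/L² = 18·5·(2·15-5)/20² = 45/8 kN·m
Load 2 — uniform load w=7 kN/m over full span:
  R_A = wL/2 = 7·20/2 = 70 kN
  M_A = wL²/12 = 7·20²/12 = 700/3 kN·m
  R_B = wL/2 = 7·20/2 = 70 kN
  M_B = -wL²/12 = -7·20²/12 = -700/3 kN·m
Superposition: R_A = 5681/80 kN, M_A = 5519/24 kN·m, R_B = 5519/80 kN, M_B = -5465/24 kN·m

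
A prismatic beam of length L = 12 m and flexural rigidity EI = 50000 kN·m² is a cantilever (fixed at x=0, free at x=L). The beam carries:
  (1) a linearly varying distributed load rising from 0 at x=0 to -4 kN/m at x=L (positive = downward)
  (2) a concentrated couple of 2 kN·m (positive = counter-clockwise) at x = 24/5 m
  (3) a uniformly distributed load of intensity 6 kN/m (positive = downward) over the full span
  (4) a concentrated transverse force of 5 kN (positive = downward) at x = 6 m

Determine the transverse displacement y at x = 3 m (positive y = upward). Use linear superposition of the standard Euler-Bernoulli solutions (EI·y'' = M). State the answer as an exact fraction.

y(3) = -39483/2000000 m

Load 1 — triangular load w₀=-4 kN/m (0→w₀ over full span):
  y_1 = (w₀Lx³/12-w₀L²x²/6-w₀x⁵/(120L))/EI = ((-4)·12·3³/12-(-4)·12²·3²/6-(-4)·3⁵/(120·12))/50000 = 30267/2000000 m
Load 2 — applied couple M₀=2 kN·m at a=24/5 m (b=L-a=36/5):
  y_2 = M₀x²/(2EI)  [x≤a] = 2·3²/(2·50000) = 9/50000 m
Load 3 — uniform load w=6 kN/m over full span:
  y_3 = -wx²(x²-4Lx+6L²)/(24EI) = -6·3²·(3²-4·12·3+6·12²)/(24·50000) = -6561/200000 m
Load 4 — point force P=5 kN at a=6 m (b=L-a=6):
  y_4 = -Px²(3a-x)/(6EI)  [x≤a] = -5·3²·(3·6-3)/(6·50000) = -9/4000 m
Superposition: y = Σ y_i = -39483/2000000 m ≈ -0.019741 m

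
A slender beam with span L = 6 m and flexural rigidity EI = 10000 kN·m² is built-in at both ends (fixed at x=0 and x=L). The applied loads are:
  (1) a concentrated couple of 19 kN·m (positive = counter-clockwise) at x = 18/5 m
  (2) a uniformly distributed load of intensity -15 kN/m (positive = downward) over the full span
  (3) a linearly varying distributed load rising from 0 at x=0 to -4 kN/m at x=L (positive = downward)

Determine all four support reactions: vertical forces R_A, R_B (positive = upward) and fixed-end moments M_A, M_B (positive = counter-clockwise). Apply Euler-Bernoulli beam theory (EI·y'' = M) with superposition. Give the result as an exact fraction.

Load 1 — applied couple M₀=19 kN·m at a=18/5 m (b=L-a=12/5):
  R_A = 6M₀ab/L³ = 6·19·(18/5)·(12/5)/6³ = 114/25 kN
  M_A = M₀b(2a-b)/L² = 19·(12/5)·(2·(18/5)-(12/5))/6² = 152/25 kN·m
  R_B = -6M₀ab/L³ = -6·19·(18/5)·(12/5)/6³ = -114/25 kN
  M_B = M₀a(2b-a)/L² = 19·(18/5)·(2·(12/5)-(18/5))/6² = 57/25 kN·m
Load 2 — uniform load w=-15 kN/m over full span:
  R_A = wL/2 = (-15)·6/2 = -45 kN
  M_A = wL²/12 = (-15)·6²/12 = -45 kN·m
  R_B = wL/2 = (-15)·6/2 = -45 kN
  M_B = -wL²/12 = -(-15)·6²/12 = 45 kN·m
Load 3 — triangular load w₀=-4 kN/m (0→w₀ over full span):
  R_A = 3w₀L/20 = 3·(-4)·6/20 = -18/5 kN
  M_A = w₀L²/30 = (-4)·6²/30 = -24/5 kN·m
  R_B = 7w₀L/20 = 7·(-4)·6/20 = -42/5 kN
  M_B = -w₀L²/20 = -(-4)·6²/20 = 36/5 kN·m
Superposition: R_A = -1101/25 kN, M_A = -1093/25 kN·m, R_B = -1449/25 kN, M_B = 1362/25 kN·m

R_A = -1101/25 kN, M_A = -1093/25 kN·m, R_B = -1449/25 kN, M_B = 1362/25 kN·m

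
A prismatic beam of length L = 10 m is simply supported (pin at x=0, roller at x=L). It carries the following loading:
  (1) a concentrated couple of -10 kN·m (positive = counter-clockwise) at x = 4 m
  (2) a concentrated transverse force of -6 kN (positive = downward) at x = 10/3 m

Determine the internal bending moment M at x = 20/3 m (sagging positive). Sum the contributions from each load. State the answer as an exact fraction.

Load 1 — applied couple M₀=-10 kN·m at a=4 m (b=L-a=6):
  M_1 = M₀x/L - M₀  [x>a] = (-10)·(20/3)/10 - (-10) = 10/3 kN·m
Load 2 — point force P=-6 kN at a=10/3 m (b=L-a=20/3):
  M_2 = Pa(L-x)/L  [x>a] = (-6)·(10/3)·(10-(20/3))/10 = -20/3 kN·m
Superposition: M = Σ M_i = -10/3 kN·m ≈ -3.333333 kN·m

M(20/3) = -10/3 kN·m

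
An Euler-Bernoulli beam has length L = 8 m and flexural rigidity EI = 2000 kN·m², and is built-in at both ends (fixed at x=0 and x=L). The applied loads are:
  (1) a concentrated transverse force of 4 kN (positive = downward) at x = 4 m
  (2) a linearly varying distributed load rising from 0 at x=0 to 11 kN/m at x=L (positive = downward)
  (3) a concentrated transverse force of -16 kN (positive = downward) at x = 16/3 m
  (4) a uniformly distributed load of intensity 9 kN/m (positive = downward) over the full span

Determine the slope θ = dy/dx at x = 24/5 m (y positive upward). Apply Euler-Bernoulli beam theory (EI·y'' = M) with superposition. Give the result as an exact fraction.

θ(24/5) = 9748/703125 rad

Load 1 — point force P=4 kN at a=4 m (b=L-a=4):
  θ_1 = Pa²(L-x)(2bL-(3b+a)(L-x))/(2L³EI)  [x>a] = 4·4²·(8-(24/5))·(2·4·8-(3·4+4)·(8-(24/5)))/(2·8³·2000) = 4/3125 rad
Load 2 — triangular load w₀=11 kN/m (0→w₀ over full span):
  θ_2 = -w₀(2x(L-x)(L-2x)(x+2L)+x²(L-x)²)/(120LEI) = -11·(2·(24/5)·(8-(24/5))·(8-2·(24/5))·((24/5)+2·8)+(24/5)²·(8-(24/5))²)/(120·8·2000) = 352/78125 rad
Load 3 — point force P=-16 kN at a=16/3 m (b=L-a=8/3):
  θ_3 = -Pb²x(2aL-(3a+b)x)/(2L³EI)  [x≤a] = -(-16)·(8/3)²·(24/5)·(2·(16/3)·8-(3·(16/3)+(8/3))·(24/5))/(2·8³·2000) = -32/28125 rad
Load 4 — uniform load w=9 kN/m over full span:
  θ_4 = -wx(L-x)(L-2x)/(12EI) = -9·(24/5)·(8-(24/5))·(8-2·(24/5))/(12·2000) = 144/15625 rad
Superposition: θ = Σ θ_i = 9748/703125 rad ≈ 0.013864 rad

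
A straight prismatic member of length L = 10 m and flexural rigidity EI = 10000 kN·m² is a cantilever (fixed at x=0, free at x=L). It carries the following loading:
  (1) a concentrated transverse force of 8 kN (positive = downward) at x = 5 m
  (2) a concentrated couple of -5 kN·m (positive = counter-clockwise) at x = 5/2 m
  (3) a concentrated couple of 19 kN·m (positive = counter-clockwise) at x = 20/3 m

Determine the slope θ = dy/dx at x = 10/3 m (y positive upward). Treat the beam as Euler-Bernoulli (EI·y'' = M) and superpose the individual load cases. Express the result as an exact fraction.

θ(10/3) = -137/36000 rad

Load 1 — point force P=8 kN at a=5 m (b=L-a=5):
  θ_1 = -Px(2a-x)/(2EI)  [x≤a] = -8·(10/3)·(2·5-(10/3))/(2·10000) = -2/225 rad
Load 2 — applied couple M₀=-5 kN·m at a=5/2 m (b=L-a=15/2):
  θ_2 = M₀a/EI  [x>a] = (-5)·(5/2)/10000 = -1/800 rad
Load 3 — applied couple M₀=19 kN·m at a=20/3 m (b=L-a=10/3):
  θ_3 = M₀x/EI  [x≤a] = 19·(10/3)/10000 = 19/3000 rad
Superposition: θ = Σ θ_i = -137/36000 rad ≈ -0.003806 rad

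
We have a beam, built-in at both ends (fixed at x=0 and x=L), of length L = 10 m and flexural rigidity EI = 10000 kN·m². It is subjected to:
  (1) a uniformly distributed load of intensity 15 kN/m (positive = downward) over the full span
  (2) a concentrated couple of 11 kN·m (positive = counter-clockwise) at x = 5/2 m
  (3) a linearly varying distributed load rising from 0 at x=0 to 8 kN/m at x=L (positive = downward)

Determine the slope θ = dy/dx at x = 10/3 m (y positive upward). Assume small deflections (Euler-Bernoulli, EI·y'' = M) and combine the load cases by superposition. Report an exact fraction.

θ(10/3) = -22229/1944000 rad

Load 1 — uniform load w=15 kN/m over full span:
  θ_1 = -wx(L-x)(L-2x)/(12EI) = -15·(10/3)·(10-(10/3))·(10-2·(10/3))/(12·10000) = -1/108 rad
Load 2 — applied couple M₀=11 kN·m at a=5/2 m (b=L-a=15/2):
  θ_2 = (R_Ax²/2 - M_Ax - M₀(x-a))/EI  [x>a] with R_A=99/80, M_A=-33/16 = ((99/80)·(10/3)²/2 - (-33/16)·(10/3) - 11·((10/3)-(5/2)))/10000 = 11/24000 rad
Load 3 — triangular load w₀=8 kN/m (0→w₀ over full span):
  θ_3 = -w₀(2x(L-x)(L-2x)(x+2L)+x²(L-x)²)/(120LEI) = -8·(2·(10/3)·(10-(10/3))·(10-2·(10/3))·((10/3)+2·10)+(10/3)²·(10-(10/3))²)/(120·10·10000) = -16/6075 rad
Superposition: θ = Σ θ_i = -22229/1944000 rad ≈ -0.011435 rad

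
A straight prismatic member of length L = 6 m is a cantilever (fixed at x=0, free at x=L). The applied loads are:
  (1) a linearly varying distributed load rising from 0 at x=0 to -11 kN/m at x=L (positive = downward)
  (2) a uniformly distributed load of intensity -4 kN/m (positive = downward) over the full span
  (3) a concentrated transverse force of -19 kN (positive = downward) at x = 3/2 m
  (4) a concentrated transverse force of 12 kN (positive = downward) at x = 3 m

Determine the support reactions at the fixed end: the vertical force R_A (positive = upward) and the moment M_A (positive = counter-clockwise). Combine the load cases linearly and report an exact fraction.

R_A = -64 kN, M_A = -393/2 kN·m

Load 1 — triangular load w₀=-11 kN/m (0→w₀ over full span):
  R_A = w₀L/2 = (-11)·6/2 = -33 kN
  M_A = w₀L²/3 = (-11)·6²/3 = -132 kN·m
Load 2 — uniform load w=-4 kN/m over full span:
  R_A = wL = (-4)·6 = -24 kN
  M_A = wL²/2 = (-4)·6²/2 = -72 kN·m
Load 3 — point force P=-19 kN at a=3/2 m (b=L-a=9/2):
  R_A = P = (-19) = -19 kN
  M_A = Pa = (-19)·(3/2) = -57/2 kN·m
Load 4 — point force P=12 kN at a=3 m (b=L-a=3):
  R_A = P = 12 kN
  M_A = Pa = 12·3 = 36 kN·m
Superposition: R_A = -64 kN, M_A = -393/2 kN·m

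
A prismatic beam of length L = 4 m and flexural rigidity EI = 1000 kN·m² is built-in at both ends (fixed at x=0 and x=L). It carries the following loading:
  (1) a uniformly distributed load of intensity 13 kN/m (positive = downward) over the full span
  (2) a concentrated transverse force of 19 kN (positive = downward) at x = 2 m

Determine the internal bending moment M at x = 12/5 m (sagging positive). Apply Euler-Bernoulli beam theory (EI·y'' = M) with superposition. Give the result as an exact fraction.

M(12/5) = 1999/150 kN·m

Load 1 — uniform load w=13 kN/m over full span:
  M_1 = wLx/2 - wL²/12 - wx²/2 = 13·4·(12/5)/2 - 13·4²/12 - 13·(12/5)²/2 = 572/75 kN·m
Load 2 — point force P=19 kN at a=2 m (b=L-a=2):
  M_2 = Pa²(a+3b)(L-x)/L³ - Pa²b/L²  [x>a] = 19·2²·(2+3·2)·(4-(12/5))/4³ - 19·2²·2/4² = 57/10 kN·m
Superposition: M = Σ M_i = 1999/150 kN·m ≈ 13.326667 kN·m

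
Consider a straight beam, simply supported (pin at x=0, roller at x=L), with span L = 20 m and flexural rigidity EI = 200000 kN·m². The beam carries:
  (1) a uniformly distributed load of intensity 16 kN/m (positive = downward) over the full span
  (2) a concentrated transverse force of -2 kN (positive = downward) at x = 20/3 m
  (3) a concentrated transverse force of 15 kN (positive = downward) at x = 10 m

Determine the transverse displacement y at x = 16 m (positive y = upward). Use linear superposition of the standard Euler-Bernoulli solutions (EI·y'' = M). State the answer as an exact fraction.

y(16) = -85319/810000 m

Load 1 — uniform load w=16 kN/m over full span:
  y_1 = -wx(L³-2Lx²+x³)/(24EI) = -16·16·(20³-2·20·16²+16³)/(24·200000) = -928/9375 m
Load 2 — point force P=-2 kN at a=20/3 m (b=L-a=40/3):
  y_2 = -Pa(L-x)(2Lx-a²-x²)/(6LEI)  [x>a] = -(-2)·(20/3)·(20-16)·(2·20·16-(20/3)²-16²)/(6·20·200000) = 191/253125 m
Load 3 — point force P=15 kN at a=10 m (b=L-a=10):
  y_3 = -Pa(L-x)(2Lx-a²-x²)/(6LEI)  [x>a] = -15·10·(20-16)·(2·20·16-10²-16²)/(6·20·200000) = -71/10000 m
Superposition: y = Σ y_i = -85319/810000 m ≈ -0.105332 m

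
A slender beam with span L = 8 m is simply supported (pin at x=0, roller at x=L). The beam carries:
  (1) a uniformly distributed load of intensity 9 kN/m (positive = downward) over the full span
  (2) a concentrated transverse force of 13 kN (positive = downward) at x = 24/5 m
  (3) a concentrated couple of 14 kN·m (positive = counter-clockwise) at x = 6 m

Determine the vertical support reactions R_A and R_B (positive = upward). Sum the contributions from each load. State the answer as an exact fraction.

R_A = 859/20 kN, R_B = 841/20 kN

Load 1 — uniform load w=9 kN/m over full span:
  R_A = wL/2 = 9·8/2 = 36 kN
  R_B = wL/2 = 9·8/2 = 36 kN
Load 2 — point force P=13 kN at a=24/5 m (b=L-a=16/5):
  R_A = Pb/L = 13·(16/5)/8 = 26/5 kN
  R_B = Pa/L = 13·(24/5)/8 = 39/5 kN
Load 3 — applied couple M₀=14 kN·m at a=6 m (b=L-a=2):
  R_A = M₀/L = 14/8 = 7/4 kN
  R_B = -M₀/L = -14/8 = -7/4 kN
Superposition: R_A = 859/20 kN, R_B = 841/20 kN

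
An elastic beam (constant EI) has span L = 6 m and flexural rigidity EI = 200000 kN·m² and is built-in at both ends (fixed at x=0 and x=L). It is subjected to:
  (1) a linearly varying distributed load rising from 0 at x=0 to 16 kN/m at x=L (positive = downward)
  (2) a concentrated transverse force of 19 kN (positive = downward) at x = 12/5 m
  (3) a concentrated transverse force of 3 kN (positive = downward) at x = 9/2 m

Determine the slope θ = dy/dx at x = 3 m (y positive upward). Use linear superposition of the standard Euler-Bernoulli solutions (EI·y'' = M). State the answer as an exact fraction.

Load 1 — triangular load w₀=16 kN/m (0→w₀ over full span):
  θ_1 = -w₀(2x(L-x)(L-2x)(x+2L)+x²(L-x)²)/(120LEI) = -16·(2·3·(6-3)·(6-2·3)·(3+2·6)+3²·(6-3)²)/(120·6·200000) = -9/1000000 rad
Load 2 — point force P=19 kN at a=12/5 m (b=L-a=18/5):
  θ_2 = Pa²(L-x)(2bL-(3b+a)(L-x))/(2L³EI)  [x>a] = 19·(12/5)²·(6-3)·(2·(18/5)·6-(3·(18/5)+(12/5))·(6-3))/(2·6³·200000) = 171/12500000 rad
Load 3 — point force P=3 kN at a=9/2 m (b=L-a=3/2):
  θ_3 = -Pb²x(2aL-(3a+b)x)/(2L³EI)  [x≤a] = -3·(3/2)²·3·(2·(9/2)·6-(3·(9/2)+(3/2))·3)/(2·6³·200000) = -27/12800000 rad
Superposition: θ = Σ θ_i = 4113/1600000000 rad ≈ 0.000003 rad

θ(3) = 4113/1600000000 rad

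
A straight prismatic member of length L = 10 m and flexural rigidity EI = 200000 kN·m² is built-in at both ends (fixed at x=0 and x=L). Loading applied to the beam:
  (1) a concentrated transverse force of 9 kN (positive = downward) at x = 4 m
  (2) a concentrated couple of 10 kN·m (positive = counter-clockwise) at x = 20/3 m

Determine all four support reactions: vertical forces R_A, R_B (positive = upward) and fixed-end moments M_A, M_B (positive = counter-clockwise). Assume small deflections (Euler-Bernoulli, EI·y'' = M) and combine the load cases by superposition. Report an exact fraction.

R_A = 2687/375 kN, M_A = 1222/75 kN·m, R_B = 688/375 kN, M_B = -216/25 kN·m

Load 1 — point force P=9 kN at a=4 m (b=L-a=6):
  R_A = Pb²(3a+b)/L³ = 9·6²·(3·4+6)/10³ = 729/125 kN
  M_A = Pab²/L² = 9·4·6²/10² = 324/25 kN·m
  R_B = Pa²(a+3b)/L³ = 9·4²·(4+3·6)/10³ = 396/125 kN
  M_B = -Pa²b/L² = -9·4²·6/10² = -216/25 kN·m
Load 2 — applied couple M₀=10 kN·m at a=20/3 m (b=L-a=10/3):
  R_A = 6M₀ab/L³ = 6·10·(20/3)·(10/3)/10³ = 4/3 kN
  M_A = M₀b(2a-b)/L² = 10·(10/3)·(2·(20/3)-(10/3))/10² = 10/3 kN·m
  R_B = -6M₀ab/L³ = -6·10·(20/3)·(10/3)/10³ = -4/3 kN
  M_B = M₀a(2b-a)/L² = 10·(20/3)·(2·(10/3)-(20/3))/10² = 0 kN·m
Superposition: R_A = 2687/375 kN, M_A = 1222/75 kN·m, R_B = 688/375 kN, M_B = -216/25 kN·m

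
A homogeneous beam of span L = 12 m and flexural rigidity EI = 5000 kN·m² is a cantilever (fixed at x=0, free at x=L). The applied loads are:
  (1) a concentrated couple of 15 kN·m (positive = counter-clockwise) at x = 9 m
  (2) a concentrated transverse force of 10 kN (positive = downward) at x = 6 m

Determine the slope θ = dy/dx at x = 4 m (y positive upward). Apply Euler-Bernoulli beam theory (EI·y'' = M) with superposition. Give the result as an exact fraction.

Load 1 — applied couple M₀=15 kN·m at a=9 m (b=L-a=3):
  θ_1 = M₀x/EI  [x≤a] = 15·4/5000 = 3/250 rad
Load 2 — point force P=10 kN at a=6 m (b=L-a=6):
  θ_2 = -Px(2a-x)/(2EI)  [x≤a] = -10·4·(2·6-4)/(2·5000) = -4/125 rad
Superposition: θ = Σ θ_i = -1/50 rad ≈ -0.020000 rad

θ(4) = -1/50 rad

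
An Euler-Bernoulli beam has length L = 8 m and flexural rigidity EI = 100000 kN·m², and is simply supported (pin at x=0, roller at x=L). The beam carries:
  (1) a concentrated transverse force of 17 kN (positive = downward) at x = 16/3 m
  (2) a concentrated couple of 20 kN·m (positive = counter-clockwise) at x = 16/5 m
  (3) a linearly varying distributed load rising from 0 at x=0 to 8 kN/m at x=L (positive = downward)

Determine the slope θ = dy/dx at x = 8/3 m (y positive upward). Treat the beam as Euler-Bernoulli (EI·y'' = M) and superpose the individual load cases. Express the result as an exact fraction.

θ(8/3) = -5041/7593750 rad

Load 1 — point force P=17 kN at a=16/3 m (b=L-a=8/3):
  θ_1 = -Pb(L²-b²-3x²)/(6LEI)  [x≤a] = -17·(8/3)·(8²-(8/3)²-3·(8/3)²)/(6·8·100000) = -17/50625 rad
Load 2 — applied couple M₀=20 kN·m at a=16/5 m (b=L-a=24/5):
  θ_2 = (M₀x²/(2L)+C₁)/EI  [x≤a] with C₁=M₀(3b²-L²)/(6L)=32/15 = (20·(8/3)²/(2·8)+(32/15))/100000 = 31/281250 rad
Load 3 — triangular load w₀=8 kN/m (0→w₀ over full span):
  θ_3 = -w₀(7L⁴-30L²x²+15x⁴)/(360LEI) = -8·(7·8⁴-30·8²·(8/3)²+15·(8/3)⁴)/(360·8·100000) = -1664/3796875 rad
Superposition: θ = Σ θ_i = -5041/7593750 rad ≈ -0.000664 rad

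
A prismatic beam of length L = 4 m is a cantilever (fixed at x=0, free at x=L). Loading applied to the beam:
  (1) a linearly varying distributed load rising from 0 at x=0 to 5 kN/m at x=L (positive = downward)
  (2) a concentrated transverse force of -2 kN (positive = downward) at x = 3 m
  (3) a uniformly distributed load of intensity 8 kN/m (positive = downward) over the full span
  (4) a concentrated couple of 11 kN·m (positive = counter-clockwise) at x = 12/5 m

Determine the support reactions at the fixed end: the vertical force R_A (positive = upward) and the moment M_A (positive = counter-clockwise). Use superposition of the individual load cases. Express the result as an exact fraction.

Load 1 — triangular load w₀=5 kN/m (0→w₀ over full span):
  R_A = w₀L/2 = 5·4/2 = 10 kN
  M_A = w₀L²/3 = 5·4²/3 = 80/3 kN·m
Load 2 — point force P=-2 kN at a=3 m (b=L-a=1):
  R_A = P = (-2) = -2 kN
  M_A = Pa = (-2)·3 = -6 kN·m
Load 3 — uniform load w=8 kN/m over full span:
  R_A = wL = 8·4 = 32 kN
  M_A = wL²/2 = 8·4²/2 = 64 kN·m
Load 4 — applied couple M₀=11 kN·m at a=12/5 m (b=L-a=8/5):
  R_A = 0 kN
  M_A = -M₀ = -11 kN·m
Superposition: R_A = 40 kN, M_A = 221/3 kN·m

R_A = 40 kN, M_A = 221/3 kN·m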